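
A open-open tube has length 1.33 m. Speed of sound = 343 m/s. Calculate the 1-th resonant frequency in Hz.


Given values:
  Tube type: open-open, L = 1.33 m, c = 343 m/s, n = 1
Formula: f_n = n * c / (2 * L)
Compute 2 * L = 2 * 1.33 = 2.66
f = 1 * 343 / 2.66
f = 128.95

128.95 Hz


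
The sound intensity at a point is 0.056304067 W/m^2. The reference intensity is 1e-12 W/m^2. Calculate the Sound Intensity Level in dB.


Given values:
  I = 0.056304067 W/m^2
  I_ref = 1e-12 W/m^2
Formula: SIL = 10 * log10(I / I_ref)
Compute ratio: I / I_ref = 56304067000
Compute log10: log10(56304067000) = 10.75054
Multiply: SIL = 10 * 10.75054 = 107.51

107.51 dB


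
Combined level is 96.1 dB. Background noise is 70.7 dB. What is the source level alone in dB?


Given values:
  L_total = 96.1 dB, L_bg = 70.7 dB
Formula: L_source = 10 * log10(10^(L_total/10) - 10^(L_bg/10))
Convert to linear:
  10^(96.1/10) = 4073802778.0411
  10^(70.7/10) = 11748975.5494
Difference: 4073802778.0411 - 11748975.5494 = 4062053802.4917
L_source = 10 * log10(4062053802.4917) = 96.09

96.09 dB


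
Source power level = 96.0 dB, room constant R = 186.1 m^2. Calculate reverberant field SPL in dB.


Given values:
  Lw = 96.0 dB, R = 186.1 m^2
Formula: SPL = Lw + 10 * log10(4 / R)
Compute 4 / R = 4 / 186.1 = 0.021494
Compute 10 * log10(0.021494) = -16.6768
SPL = 96.0 + (-16.6768) = 79.32

79.32 dB


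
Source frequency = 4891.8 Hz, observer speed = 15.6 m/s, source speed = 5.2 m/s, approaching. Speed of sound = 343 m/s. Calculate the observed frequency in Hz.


Given values:
  f_s = 4891.8 Hz, v_o = 15.6 m/s, v_s = 5.2 m/s
  Direction: approaching
Formula: f_o = f_s * (c + v_o) / (c - v_s)
Numerator: c + v_o = 343 + 15.6 = 358.6
Denominator: c - v_s = 343 - 5.2 = 337.8
f_o = 4891.8 * 358.6 / 337.8 = 5193.01

5193.01 Hz


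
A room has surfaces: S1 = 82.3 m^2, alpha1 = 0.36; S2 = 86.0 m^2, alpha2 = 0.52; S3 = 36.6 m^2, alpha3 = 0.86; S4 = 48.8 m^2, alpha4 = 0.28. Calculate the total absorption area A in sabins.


Given surfaces:
  Surface 1: 82.3 * 0.36 = 29.628
  Surface 2: 86.0 * 0.52 = 44.72
  Surface 3: 36.6 * 0.86 = 31.476
  Surface 4: 48.8 * 0.28 = 13.664
Formula: A = sum(Si * alpha_i)
A = 29.628 + 44.72 + 31.476 + 13.664
A = 119.49

119.49 sabins


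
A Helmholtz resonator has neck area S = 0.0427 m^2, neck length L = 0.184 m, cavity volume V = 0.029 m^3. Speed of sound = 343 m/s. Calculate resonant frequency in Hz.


Given values:
  S = 0.0427 m^2, L = 0.184 m, V = 0.029 m^3, c = 343 m/s
Formula: f = (c / (2*pi)) * sqrt(S / (V * L))
Compute V * L = 0.029 * 0.184 = 0.005336
Compute S / (V * L) = 0.0427 / 0.005336 = 8.0022
Compute sqrt(8.0022) = 2.828816
Compute c / (2*pi) = 343 / 6.283185 = 54.590148
f = 54.590148 * 2.828816 = 154.43

154.43 Hz


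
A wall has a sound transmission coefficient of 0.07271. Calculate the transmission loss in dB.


Given values:
  tau = 0.07271
Formula: TL = 10 * log10(1 / tau)
Compute 1 / tau = 1 / 0.07271 = 13.7533
Compute log10(13.7533) = 1.138407
TL = 10 * 1.138407 = 11.38

11.38 dB


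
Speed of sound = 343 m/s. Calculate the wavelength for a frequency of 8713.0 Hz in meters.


Given values:
  c = 343 m/s, f = 8713.0 Hz
Formula: lambda = c / f
lambda = 343 / 8713.0
lambda = 0.0394

0.0394 m


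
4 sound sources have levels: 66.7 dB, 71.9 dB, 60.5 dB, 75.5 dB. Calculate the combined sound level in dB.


Formula: L_total = 10 * log10( sum(10^(Li/10)) )
  Source 1: 10^(66.7/10) = 4677351.4129
  Source 2: 10^(71.9/10) = 15488166.1891
  Source 3: 10^(60.5/10) = 1122018.4543
  Source 4: 10^(75.5/10) = 35481338.9234
Sum of linear values = 56768874.9797
L_total = 10 * log10(56768874.9797) = 77.54

77.54 dB


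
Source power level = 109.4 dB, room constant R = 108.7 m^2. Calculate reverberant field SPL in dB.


Given values:
  Lw = 109.4 dB, R = 108.7 m^2
Formula: SPL = Lw + 10 * log10(4 / R)
Compute 4 / R = 4 / 108.7 = 0.036799
Compute 10 * log10(0.036799) = -14.3416
SPL = 109.4 + (-14.3416) = 95.06

95.06 dB


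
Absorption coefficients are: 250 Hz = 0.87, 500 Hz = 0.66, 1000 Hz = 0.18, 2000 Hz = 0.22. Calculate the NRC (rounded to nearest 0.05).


Given values:
  a_250 = 0.87, a_500 = 0.66
  a_1000 = 0.18, a_2000 = 0.22
Formula: NRC = (a250 + a500 + a1000 + a2000) / 4
Sum = 0.87 + 0.66 + 0.18 + 0.22 = 1.93
NRC = 1.93 / 4 = 0.4825
Rounded to nearest 0.05: 0.5

0.5


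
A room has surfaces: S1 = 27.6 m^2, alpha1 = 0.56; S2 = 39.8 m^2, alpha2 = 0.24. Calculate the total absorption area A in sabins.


Given surfaces:
  Surface 1: 27.6 * 0.56 = 15.456
  Surface 2: 39.8 * 0.24 = 9.552
Formula: A = sum(Si * alpha_i)
A = 15.456 + 9.552
A = 25.01

25.01 sabins


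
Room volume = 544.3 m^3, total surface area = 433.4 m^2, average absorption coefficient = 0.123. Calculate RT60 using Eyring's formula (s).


Given values:
  V = 544.3 m^3, S = 433.4 m^2, alpha = 0.123
Formula: RT60 = 0.161 * V / (-S * ln(1 - alpha))
Compute ln(1 - 0.123) = ln(0.877) = -0.131248
Denominator: -433.4 * -0.131248 = 56.8829
Numerator: 0.161 * 544.3 = 87.6323
RT60 = 87.6323 / 56.8829 = 1.541

1.541 s


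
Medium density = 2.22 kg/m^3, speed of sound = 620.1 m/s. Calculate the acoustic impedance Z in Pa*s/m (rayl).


Given values:
  rho = 2.22 kg/m^3
  c = 620.1 m/s
Formula: Z = rho * c
Z = 2.22 * 620.1
Z = 1376.62

1376.62 rayl


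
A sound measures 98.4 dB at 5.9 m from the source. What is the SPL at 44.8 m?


Given values:
  SPL1 = 98.4 dB, r1 = 5.9 m, r2 = 44.8 m
Formula: SPL2 = SPL1 - 20 * log10(r2 / r1)
Compute ratio: r2 / r1 = 44.8 / 5.9 = 7.5932
Compute log10: log10(7.5932) = 0.880425
Compute drop: 20 * 0.880425 = 17.6085
SPL2 = 98.4 - 17.6085 = 80.79

80.79 dB


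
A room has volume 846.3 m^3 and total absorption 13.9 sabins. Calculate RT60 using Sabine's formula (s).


Given values:
  V = 846.3 m^3
  A = 13.9 sabins
Formula: RT60 = 0.161 * V / A
Numerator: 0.161 * 846.3 = 136.2543
RT60 = 136.2543 / 13.9 = 9.802

9.802 s


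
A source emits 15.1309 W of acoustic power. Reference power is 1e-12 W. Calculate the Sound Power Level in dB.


Given values:
  W = 15.1309 W
  W_ref = 1e-12 W
Formula: SWL = 10 * log10(W / W_ref)
Compute ratio: W / W_ref = 15130900000000
Compute log10: log10(15130900000000) = 13.179865
Multiply: SWL = 10 * 13.179865 = 131.8

131.8 dB


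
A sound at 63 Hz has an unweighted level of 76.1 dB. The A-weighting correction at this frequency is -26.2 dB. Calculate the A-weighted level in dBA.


Given values:
  SPL = 76.1 dB
  A-weighting at 63 Hz = -26.2 dB
Formula: L_A = SPL + A_weight
L_A = 76.1 + (-26.2)
L_A = 49.9

49.9 dBA


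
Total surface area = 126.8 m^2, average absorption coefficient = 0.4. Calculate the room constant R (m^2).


Given values:
  S = 126.8 m^2, alpha = 0.4
Formula: R = S * alpha / (1 - alpha)
Numerator: 126.8 * 0.4 = 50.72
Denominator: 1 - 0.4 = 0.6
R = 50.72 / 0.6 = 84.53

84.53 m^2


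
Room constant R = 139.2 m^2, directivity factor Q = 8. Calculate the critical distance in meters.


Given values:
  R = 139.2 m^2, Q = 8
Formula: d_c = 0.141 * sqrt(Q * R)
Compute Q * R = 8 * 139.2 = 1113.6
Compute sqrt(1113.6) = 33.3706
d_c = 0.141 * 33.3706 = 4.705

4.705 m


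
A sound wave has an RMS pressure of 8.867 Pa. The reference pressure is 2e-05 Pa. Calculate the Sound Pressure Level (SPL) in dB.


Given values:
  p = 8.867 Pa
  p_ref = 2e-05 Pa
Formula: SPL = 20 * log10(p / p_ref)
Compute ratio: p / p_ref = 8.867 / 2e-05 = 443350
Compute log10: log10(443350) = 5.646747
Multiply: SPL = 20 * 5.646747 = 112.93

112.93 dB


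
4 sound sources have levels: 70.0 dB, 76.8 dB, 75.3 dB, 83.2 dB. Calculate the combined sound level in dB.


Formula: L_total = 10 * log10( sum(10^(Li/10)) )
  Source 1: 10^(70.0/10) = 10000000.0
  Source 2: 10^(76.8/10) = 47863009.2323
  Source 3: 10^(75.3/10) = 33884415.6139
  Source 4: 10^(83.2/10) = 208929613.0854
Sum of linear values = 300677037.9316
L_total = 10 * log10(300677037.9316) = 84.78

84.78 dB


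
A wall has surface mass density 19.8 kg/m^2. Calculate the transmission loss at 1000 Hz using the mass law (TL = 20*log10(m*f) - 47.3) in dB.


Given values:
  m = 19.8 kg/m^2, f = 1000 Hz
Formula: TL = 20 * log10(m * f) - 47.3
Compute m * f = 19.8 * 1000 = 19800.0
Compute log10(19800.0) = 4.296665
Compute 20 * 4.296665 = 85.9333
TL = 85.9333 - 47.3 = 38.63

38.63 dB


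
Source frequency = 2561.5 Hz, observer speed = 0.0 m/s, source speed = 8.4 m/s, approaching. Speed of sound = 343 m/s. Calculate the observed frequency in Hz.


Given values:
  f_s = 2561.5 Hz, v_o = 0.0 m/s, v_s = 8.4 m/s
  Direction: approaching
Formula: f_o = f_s * (c + v_o) / (c - v_s)
Numerator: c + v_o = 343 + 0.0 = 343.0
Denominator: c - v_s = 343 - 8.4 = 334.6
f_o = 2561.5 * 343.0 / 334.6 = 2625.81

2625.81 Hz


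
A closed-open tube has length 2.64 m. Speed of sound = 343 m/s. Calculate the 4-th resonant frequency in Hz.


Given values:
  Tube type: closed-open, L = 2.64 m, c = 343 m/s, n = 4
Formula: f_n = (2n - 1) * c / (4 * L)
Compute 2n - 1 = 2*4 - 1 = 7
Compute 4 * L = 4 * 2.64 = 10.56
f = 7 * 343 / 10.56
f = 227.37

227.37 Hz


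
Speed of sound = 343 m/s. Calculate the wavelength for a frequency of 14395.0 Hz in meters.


Given values:
  c = 343 m/s, f = 14395.0 Hz
Formula: lambda = c / f
lambda = 343 / 14395.0
lambda = 0.0238

0.0238 m


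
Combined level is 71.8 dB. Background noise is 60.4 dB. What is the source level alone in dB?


Given values:
  L_total = 71.8 dB, L_bg = 60.4 dB
Formula: L_source = 10 * log10(10^(L_total/10) - 10^(L_bg/10))
Convert to linear:
  10^(71.8/10) = 15135612.4844
  10^(60.4/10) = 1096478.1961
Difference: 15135612.4844 - 1096478.1961 = 14039134.2883
L_source = 10 * log10(14039134.2883) = 71.47

71.47 dB


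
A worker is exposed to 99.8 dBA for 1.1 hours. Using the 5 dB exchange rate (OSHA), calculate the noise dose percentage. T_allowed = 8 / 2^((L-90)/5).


Given values:
  L = 99.8 dBA, T = 1.1 hours
Formula: T_allowed = 8 / 2^((L - 90) / 5)
Compute exponent: (99.8 - 90) / 5 = 1.96
Compute 2^(1.96) = 3.89062
T_allowed = 8 / 3.89062 = 2.056228 hours
Dose = (T / T_allowed) * 100
Dose = (1.1 / 2.056228) * 100 = 53.5

53.5 %


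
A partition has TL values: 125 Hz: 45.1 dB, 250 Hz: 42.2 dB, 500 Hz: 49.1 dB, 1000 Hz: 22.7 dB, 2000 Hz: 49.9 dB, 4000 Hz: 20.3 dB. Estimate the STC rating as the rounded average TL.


Given TL values at each frequency:
  125 Hz: 45.1 dB
  250 Hz: 42.2 dB
  500 Hz: 49.1 dB
  1000 Hz: 22.7 dB
  2000 Hz: 49.9 dB
  4000 Hz: 20.3 dB
Formula: STC ~ round(average of TL values)
Sum = 45.1 + 42.2 + 49.1 + 22.7 + 49.9 + 20.3 = 229.3
Average = 229.3 / 6 = 38.22
Rounded: 38

38


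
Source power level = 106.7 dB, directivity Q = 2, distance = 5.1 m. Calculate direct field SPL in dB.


Given values:
  Lw = 106.7 dB, Q = 2, r = 5.1 m
Formula: SPL = Lw + 10 * log10(Q / (4 * pi * r^2))
Compute 4 * pi * r^2 = 4 * pi * 5.1^2 = 326.8513
Compute Q / denom = 2 / 326.8513 = 0.00611899
Compute 10 * log10(0.00611899) = -22.1332
SPL = 106.7 + (-22.1332) = 84.57

84.57 dB


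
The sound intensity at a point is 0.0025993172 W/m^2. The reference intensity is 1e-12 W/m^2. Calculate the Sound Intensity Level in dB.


Given values:
  I = 0.0025993172 W/m^2
  I_ref = 1e-12 W/m^2
Formula: SIL = 10 * log10(I / I_ref)
Compute ratio: I / I_ref = 2599317200
Compute log10: log10(2599317200) = 9.414859
Multiply: SIL = 10 * 9.414859 = 94.15

94.15 dB


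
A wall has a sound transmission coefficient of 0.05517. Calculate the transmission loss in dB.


Given values:
  tau = 0.05517
Formula: TL = 10 * log10(1 / tau)
Compute 1 / tau = 1 / 0.05517 = 18.1258
Compute log10(18.1258) = 1.258297
TL = 10 * 1.258297 = 12.58

12.58 dB


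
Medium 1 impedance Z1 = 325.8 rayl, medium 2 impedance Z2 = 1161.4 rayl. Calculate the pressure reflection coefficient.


Given values:
  Z1 = 325.8 rayl, Z2 = 1161.4 rayl
Formula: R = (Z2 - Z1) / (Z2 + Z1)
Numerator: Z2 - Z1 = 1161.4 - 325.8 = 835.6
Denominator: Z2 + Z1 = 1161.4 + 325.8 = 1487.2
R = 835.6 / 1487.2 = 0.5619

0.5619


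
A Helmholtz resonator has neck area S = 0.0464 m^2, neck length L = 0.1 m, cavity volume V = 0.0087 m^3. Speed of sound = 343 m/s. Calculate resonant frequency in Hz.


Given values:
  S = 0.0464 m^2, L = 0.1 m, V = 0.0087 m^3, c = 343 m/s
Formula: f = (c / (2*pi)) * sqrt(S / (V * L))
Compute V * L = 0.0087 * 0.1 = 0.00087
Compute S / (V * L) = 0.0464 / 0.00087 = 53.3333
Compute sqrt(53.3333) = 7.302965
Compute c / (2*pi) = 343 / 6.283185 = 54.590148
f = 54.590148 * 7.302965 = 398.67

398.67 Hz


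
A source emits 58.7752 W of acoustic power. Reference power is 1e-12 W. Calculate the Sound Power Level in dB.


Given values:
  W = 58.7752 W
  W_ref = 1e-12 W
Formula: SWL = 10 * log10(W / W_ref)
Compute ratio: W / W_ref = 58775200000000
Compute log10: log10(58775200000000) = 13.769194
Multiply: SWL = 10 * 13.769194 = 137.69

137.69 dB


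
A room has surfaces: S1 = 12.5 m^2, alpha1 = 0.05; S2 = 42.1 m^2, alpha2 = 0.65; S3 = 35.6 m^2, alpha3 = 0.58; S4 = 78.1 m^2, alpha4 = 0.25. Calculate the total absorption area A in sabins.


Given surfaces:
  Surface 1: 12.5 * 0.05 = 0.625
  Surface 2: 42.1 * 0.65 = 27.365
  Surface 3: 35.6 * 0.58 = 20.648
  Surface 4: 78.1 * 0.25 = 19.525
Formula: A = sum(Si * alpha_i)
A = 0.625 + 27.365 + 20.648 + 19.525
A = 68.16

68.16 sabins


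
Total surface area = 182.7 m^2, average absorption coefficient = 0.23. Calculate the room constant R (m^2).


Given values:
  S = 182.7 m^2, alpha = 0.23
Formula: R = S * alpha / (1 - alpha)
Numerator: 182.7 * 0.23 = 42.021
Denominator: 1 - 0.23 = 0.77
R = 42.021 / 0.77 = 54.57

54.57 m^2


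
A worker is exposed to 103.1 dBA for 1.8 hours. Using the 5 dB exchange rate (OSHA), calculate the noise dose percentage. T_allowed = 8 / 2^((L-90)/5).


Given values:
  L = 103.1 dBA, T = 1.8 hours
Formula: T_allowed = 8 / 2^((L - 90) / 5)
Compute exponent: (103.1 - 90) / 5 = 2.62
Compute 2^(2.62) = 6.147501
T_allowed = 8 / 6.147501 = 1.301342 hours
Dose = (T / T_allowed) * 100
Dose = (1.8 / 1.301342) * 100 = 138.32

138.32 %


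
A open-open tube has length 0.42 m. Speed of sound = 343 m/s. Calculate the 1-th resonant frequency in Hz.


Given values:
  Tube type: open-open, L = 0.42 m, c = 343 m/s, n = 1
Formula: f_n = n * c / (2 * L)
Compute 2 * L = 2 * 0.42 = 0.84
f = 1 * 343 / 0.84
f = 408.33

408.33 Hz


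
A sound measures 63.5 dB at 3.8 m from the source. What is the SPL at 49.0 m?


Given values:
  SPL1 = 63.5 dB, r1 = 3.8 m, r2 = 49.0 m
Formula: SPL2 = SPL1 - 20 * log10(r2 / r1)
Compute ratio: r2 / r1 = 49.0 / 3.8 = 12.8947
Compute log10: log10(12.8947) = 1.110411
Compute drop: 20 * 1.110411 = 22.2082
SPL2 = 63.5 - 22.2082 = 41.29

41.29 dB


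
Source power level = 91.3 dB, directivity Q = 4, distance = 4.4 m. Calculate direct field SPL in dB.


Given values:
  Lw = 91.3 dB, Q = 4, r = 4.4 m
Formula: SPL = Lw + 10 * log10(Q / (4 * pi * r^2))
Compute 4 * pi * r^2 = 4 * pi * 4.4^2 = 243.2849
Compute Q / denom = 4 / 243.2849 = 0.01644163
Compute 10 * log10(0.01644163) = -17.8406
SPL = 91.3 + (-17.8406) = 73.46

73.46 dB


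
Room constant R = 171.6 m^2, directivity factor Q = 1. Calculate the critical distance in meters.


Given values:
  R = 171.6 m^2, Q = 1
Formula: d_c = 0.141 * sqrt(Q * R)
Compute Q * R = 1 * 171.6 = 171.6
Compute sqrt(171.6) = 13.0996
d_c = 0.141 * 13.0996 = 1.847

1.847 m


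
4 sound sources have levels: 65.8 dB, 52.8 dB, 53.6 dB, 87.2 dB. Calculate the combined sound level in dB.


Formula: L_total = 10 * log10( sum(10^(Li/10)) )
  Source 1: 10^(65.8/10) = 3801893.9632
  Source 2: 10^(52.8/10) = 190546.0718
  Source 3: 10^(53.6/10) = 229086.7653
  Source 4: 10^(87.2/10) = 524807460.2498
Sum of linear values = 529028987.0501
L_total = 10 * log10(529028987.0501) = 87.23

87.23 dB


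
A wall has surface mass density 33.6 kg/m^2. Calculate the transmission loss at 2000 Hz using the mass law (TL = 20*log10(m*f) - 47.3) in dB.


Given values:
  m = 33.6 kg/m^2, f = 2000 Hz
Formula: TL = 20 * log10(m * f) - 47.3
Compute m * f = 33.6 * 2000 = 67200.0
Compute log10(67200.0) = 4.827369
Compute 20 * 4.827369 = 96.5474
TL = 96.5474 - 47.3 = 49.25

49.25 dB


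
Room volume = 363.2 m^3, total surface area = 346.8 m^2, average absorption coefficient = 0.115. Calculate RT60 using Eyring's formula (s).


Given values:
  V = 363.2 m^3, S = 346.8 m^2, alpha = 0.115
Formula: RT60 = 0.161 * V / (-S * ln(1 - alpha))
Compute ln(1 - 0.115) = ln(0.885) = -0.122168
Denominator: -346.8 * -0.122168 = 42.3679
Numerator: 0.161 * 363.2 = 58.4752
RT60 = 58.4752 / 42.3679 = 1.38

1.38 s


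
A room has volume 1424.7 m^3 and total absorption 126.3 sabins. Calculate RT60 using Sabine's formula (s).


Given values:
  V = 1424.7 m^3
  A = 126.3 sabins
Formula: RT60 = 0.161 * V / A
Numerator: 0.161 * 1424.7 = 229.3767
RT60 = 229.3767 / 126.3 = 1.816

1.816 s


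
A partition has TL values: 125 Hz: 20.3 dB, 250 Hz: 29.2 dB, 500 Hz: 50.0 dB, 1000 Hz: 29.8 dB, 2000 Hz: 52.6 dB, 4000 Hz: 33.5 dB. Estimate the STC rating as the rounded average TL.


Given TL values at each frequency:
  125 Hz: 20.3 dB
  250 Hz: 29.2 dB
  500 Hz: 50.0 dB
  1000 Hz: 29.8 dB
  2000 Hz: 52.6 dB
  4000 Hz: 33.5 dB
Formula: STC ~ round(average of TL values)
Sum = 20.3 + 29.2 + 50.0 + 29.8 + 52.6 + 33.5 = 215.4
Average = 215.4 / 6 = 35.9
Rounded: 36

36


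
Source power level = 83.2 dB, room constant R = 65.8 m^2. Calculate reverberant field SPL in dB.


Given values:
  Lw = 83.2 dB, R = 65.8 m^2
Formula: SPL = Lw + 10 * log10(4 / R)
Compute 4 / R = 4 / 65.8 = 0.06079
Compute 10 * log10(0.06079) = -12.1617
SPL = 83.2 + (-12.1617) = 71.04

71.04 dB


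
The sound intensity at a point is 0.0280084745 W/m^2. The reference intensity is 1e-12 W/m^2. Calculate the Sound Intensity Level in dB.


Given values:
  I = 0.0280084745 W/m^2
  I_ref = 1e-12 W/m^2
Formula: SIL = 10 * log10(I / I_ref)
Compute ratio: I / I_ref = 28008474500
Compute log10: log10(28008474500) = 10.447289
Multiply: SIL = 10 * 10.447289 = 104.47

104.47 dB


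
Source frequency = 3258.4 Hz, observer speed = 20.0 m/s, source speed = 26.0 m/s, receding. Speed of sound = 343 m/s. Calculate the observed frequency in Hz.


Given values:
  f_s = 3258.4 Hz, v_o = 20.0 m/s, v_s = 26.0 m/s
  Direction: receding
Formula: f_o = f_s * (c - v_o) / (c + v_s)
Numerator: c - v_o = 343 - 20.0 = 323.0
Denominator: c + v_s = 343 + 26.0 = 369.0
f_o = 3258.4 * 323.0 / 369.0 = 2852.2

2852.2 Hz


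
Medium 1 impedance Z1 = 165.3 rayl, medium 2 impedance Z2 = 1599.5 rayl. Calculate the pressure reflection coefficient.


Given values:
  Z1 = 165.3 rayl, Z2 = 1599.5 rayl
Formula: R = (Z2 - Z1) / (Z2 + Z1)
Numerator: Z2 - Z1 = 1599.5 - 165.3 = 1434.2
Denominator: Z2 + Z1 = 1599.5 + 165.3 = 1764.8
R = 1434.2 / 1764.8 = 0.8127

0.8127


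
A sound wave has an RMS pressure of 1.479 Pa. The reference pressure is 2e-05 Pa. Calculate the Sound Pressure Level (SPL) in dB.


Given values:
  p = 1.479 Pa
  p_ref = 2e-05 Pa
Formula: SPL = 20 * log10(p / p_ref)
Compute ratio: p / p_ref = 1.479 / 2e-05 = 73950
Compute log10: log10(73950) = 4.868938
Multiply: SPL = 20 * 4.868938 = 97.38

97.38 dB


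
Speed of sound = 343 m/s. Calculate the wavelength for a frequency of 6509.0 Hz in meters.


Given values:
  c = 343 m/s, f = 6509.0 Hz
Formula: lambda = c / f
lambda = 343 / 6509.0
lambda = 0.0527

0.0527 m


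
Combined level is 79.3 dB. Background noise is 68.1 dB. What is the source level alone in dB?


Given values:
  L_total = 79.3 dB, L_bg = 68.1 dB
Formula: L_source = 10 * log10(10^(L_total/10) - 10^(L_bg/10))
Convert to linear:
  10^(79.3/10) = 85113803.8202
  10^(68.1/10) = 6456542.2903
Difference: 85113803.8202 - 6456542.2903 = 78657261.5299
L_source = 10 * log10(78657261.5299) = 78.96

78.96 dB


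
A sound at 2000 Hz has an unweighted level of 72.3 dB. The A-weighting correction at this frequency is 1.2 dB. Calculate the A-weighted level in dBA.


Given values:
  SPL = 72.3 dB
  A-weighting at 2000 Hz = 1.2 dB
Formula: L_A = SPL + A_weight
L_A = 72.3 + (1.2)
L_A = 73.5

73.5 dBA


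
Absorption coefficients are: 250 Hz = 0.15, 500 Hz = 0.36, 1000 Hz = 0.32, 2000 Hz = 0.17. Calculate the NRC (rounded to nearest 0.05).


Given values:
  a_250 = 0.15, a_500 = 0.36
  a_1000 = 0.32, a_2000 = 0.17
Formula: NRC = (a250 + a500 + a1000 + a2000) / 4
Sum = 0.15 + 0.36 + 0.32 + 0.17 = 1.0
NRC = 1.0 / 4 = 0.25
Rounded to nearest 0.05: 0.25

0.25


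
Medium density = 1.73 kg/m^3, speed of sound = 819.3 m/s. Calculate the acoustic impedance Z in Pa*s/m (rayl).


Given values:
  rho = 1.73 kg/m^3
  c = 819.3 m/s
Formula: Z = rho * c
Z = 1.73 * 819.3
Z = 1417.39

1417.39 rayl


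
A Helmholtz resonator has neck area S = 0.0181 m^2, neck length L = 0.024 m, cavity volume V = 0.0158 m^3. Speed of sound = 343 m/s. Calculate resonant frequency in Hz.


Given values:
  S = 0.0181 m^2, L = 0.024 m, V = 0.0158 m^3, c = 343 m/s
Formula: f = (c / (2*pi)) * sqrt(S / (V * L))
Compute V * L = 0.0158 * 0.024 = 0.0003792
Compute S / (V * L) = 0.0181 / 0.0003792 = 47.7321
Compute sqrt(47.7321) = 6.908842
Compute c / (2*pi) = 343 / 6.283185 = 54.590148
f = 54.590148 * 6.908842 = 377.15

377.15 Hz


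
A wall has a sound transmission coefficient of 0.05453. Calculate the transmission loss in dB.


Given values:
  tau = 0.05453
Formula: TL = 10 * log10(1 / tau)
Compute 1 / tau = 1 / 0.05453 = 18.3385
Compute log10(18.3385) = 1.263364
TL = 10 * 1.263364 = 12.63

12.63 dB


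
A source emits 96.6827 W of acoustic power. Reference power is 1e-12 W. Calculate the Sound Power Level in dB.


Given values:
  W = 96.6827 W
  W_ref = 1e-12 W
Formula: SWL = 10 * log10(W / W_ref)
Compute ratio: W / W_ref = 96682700000000
Compute log10: log10(96682700000000) = 13.985349
Multiply: SWL = 10 * 13.985349 = 139.85

139.85 dB


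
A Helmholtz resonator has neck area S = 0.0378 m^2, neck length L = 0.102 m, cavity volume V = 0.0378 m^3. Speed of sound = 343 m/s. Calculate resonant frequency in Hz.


Given values:
  S = 0.0378 m^2, L = 0.102 m, V = 0.0378 m^3, c = 343 m/s
Formula: f = (c / (2*pi)) * sqrt(S / (V * L))
Compute V * L = 0.0378 * 0.102 = 0.0038556
Compute S / (V * L) = 0.0378 / 0.0038556 = 9.8039
Compute sqrt(9.8039) = 3.131118
Compute c / (2*pi) = 343 / 6.283185 = 54.590148
f = 54.590148 * 3.131118 = 170.93

170.93 Hz


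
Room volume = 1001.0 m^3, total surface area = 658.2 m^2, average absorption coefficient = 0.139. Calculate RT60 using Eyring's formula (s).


Given values:
  V = 1001.0 m^3, S = 658.2 m^2, alpha = 0.139
Formula: RT60 = 0.161 * V / (-S * ln(1 - alpha))
Compute ln(1 - 0.139) = ln(0.861) = -0.149661
Denominator: -658.2 * -0.149661 = 98.5069
Numerator: 0.161 * 1001.0 = 161.161
RT60 = 161.161 / 98.5069 = 1.636

1.636 s


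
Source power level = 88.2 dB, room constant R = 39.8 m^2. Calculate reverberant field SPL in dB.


Given values:
  Lw = 88.2 dB, R = 39.8 m^2
Formula: SPL = Lw + 10 * log10(4 / R)
Compute 4 / R = 4 / 39.8 = 0.100503
Compute 10 * log10(0.100503) = -9.9782
SPL = 88.2 + (-9.9782) = 78.22

78.22 dB


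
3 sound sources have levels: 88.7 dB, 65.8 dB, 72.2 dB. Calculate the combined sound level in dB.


Formula: L_total = 10 * log10( sum(10^(Li/10)) )
  Source 1: 10^(88.7/10) = 741310241.3009
  Source 2: 10^(65.8/10) = 3801893.9632
  Source 3: 10^(72.2/10) = 16595869.0744
Sum of linear values = 761708004.3385
L_total = 10 * log10(761708004.3385) = 88.82

88.82 dB


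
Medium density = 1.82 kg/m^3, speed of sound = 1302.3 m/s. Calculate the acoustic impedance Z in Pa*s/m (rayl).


Given values:
  rho = 1.82 kg/m^3
  c = 1302.3 m/s
Formula: Z = rho * c
Z = 1.82 * 1302.3
Z = 2370.19

2370.19 rayl


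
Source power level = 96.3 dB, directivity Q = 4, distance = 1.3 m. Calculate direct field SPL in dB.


Given values:
  Lw = 96.3 dB, Q = 4, r = 1.3 m
Formula: SPL = Lw + 10 * log10(Q / (4 * pi * r^2))
Compute 4 * pi * r^2 = 4 * pi * 1.3^2 = 21.2372
Compute Q / denom = 4 / 21.2372 = 0.18834875
Compute 10 * log10(0.18834875) = -7.2504
SPL = 96.3 + (-7.2504) = 89.05

89.05 dB


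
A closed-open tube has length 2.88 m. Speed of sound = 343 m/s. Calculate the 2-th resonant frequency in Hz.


Given values:
  Tube type: closed-open, L = 2.88 m, c = 343 m/s, n = 2
Formula: f_n = (2n - 1) * c / (4 * L)
Compute 2n - 1 = 2*2 - 1 = 3
Compute 4 * L = 4 * 2.88 = 11.52
f = 3 * 343 / 11.52
f = 89.32

89.32 Hz


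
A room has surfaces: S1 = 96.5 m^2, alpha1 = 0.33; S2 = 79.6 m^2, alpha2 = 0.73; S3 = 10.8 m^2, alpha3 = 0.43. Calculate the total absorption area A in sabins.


Given surfaces:
  Surface 1: 96.5 * 0.33 = 31.845
  Surface 2: 79.6 * 0.73 = 58.108
  Surface 3: 10.8 * 0.43 = 4.644
Formula: A = sum(Si * alpha_i)
A = 31.845 + 58.108 + 4.644
A = 94.6

94.6 sabins


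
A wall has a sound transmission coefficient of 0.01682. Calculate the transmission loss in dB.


Given values:
  tau = 0.01682
Formula: TL = 10 * log10(1 / tau)
Compute 1 / tau = 1 / 0.01682 = 59.453
Compute log10(59.453) = 1.774174
TL = 10 * 1.774174 = 17.74

17.74 dB


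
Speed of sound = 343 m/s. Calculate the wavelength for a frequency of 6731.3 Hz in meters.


Given values:
  c = 343 m/s, f = 6731.3 Hz
Formula: lambda = c / f
lambda = 343 / 6731.3
lambda = 0.051

0.051 m


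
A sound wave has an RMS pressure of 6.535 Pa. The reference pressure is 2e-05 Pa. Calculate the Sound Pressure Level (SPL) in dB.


Given values:
  p = 6.535 Pa
  p_ref = 2e-05 Pa
Formula: SPL = 20 * log10(p / p_ref)
Compute ratio: p / p_ref = 6.535 / 2e-05 = 326750
Compute log10: log10(326750) = 5.514216
Multiply: SPL = 20 * 5.514216 = 110.28

110.28 dB


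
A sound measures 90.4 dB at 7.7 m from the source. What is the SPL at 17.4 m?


Given values:
  SPL1 = 90.4 dB, r1 = 7.7 m, r2 = 17.4 m
Formula: SPL2 = SPL1 - 20 * log10(r2 / r1)
Compute ratio: r2 / r1 = 17.4 / 7.7 = 2.2597
Compute log10: log10(2.2597) = 0.354051
Compute drop: 20 * 0.354051 = 7.081
SPL2 = 90.4 - 7.081 = 83.32

83.32 dB


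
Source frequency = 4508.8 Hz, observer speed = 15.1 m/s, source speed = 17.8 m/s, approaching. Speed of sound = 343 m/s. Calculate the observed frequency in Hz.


Given values:
  f_s = 4508.8 Hz, v_o = 15.1 m/s, v_s = 17.8 m/s
  Direction: approaching
Formula: f_o = f_s * (c + v_o) / (c - v_s)
Numerator: c + v_o = 343 + 15.1 = 358.1
Denominator: c - v_s = 343 - 17.8 = 325.2
f_o = 4508.8 * 358.1 / 325.2 = 4964.95

4964.95 Hz


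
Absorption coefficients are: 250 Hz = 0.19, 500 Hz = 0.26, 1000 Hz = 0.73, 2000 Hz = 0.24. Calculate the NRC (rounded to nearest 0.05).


Given values:
  a_250 = 0.19, a_500 = 0.26
  a_1000 = 0.73, a_2000 = 0.24
Formula: NRC = (a250 + a500 + a1000 + a2000) / 4
Sum = 0.19 + 0.26 + 0.73 + 0.24 = 1.42
NRC = 1.42 / 4 = 0.355
Rounded to nearest 0.05: 0.35

0.35


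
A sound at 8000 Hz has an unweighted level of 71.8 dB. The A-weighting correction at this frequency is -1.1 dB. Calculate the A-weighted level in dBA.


Given values:
  SPL = 71.8 dB
  A-weighting at 8000 Hz = -1.1 dB
Formula: L_A = SPL + A_weight
L_A = 71.8 + (-1.1)
L_A = 70.7

70.7 dBA


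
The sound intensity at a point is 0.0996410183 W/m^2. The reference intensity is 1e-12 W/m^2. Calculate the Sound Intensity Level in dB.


Given values:
  I = 0.0996410183 W/m^2
  I_ref = 1e-12 W/m^2
Formula: SIL = 10 * log10(I / I_ref)
Compute ratio: I / I_ref = 99641018300
Compute log10: log10(99641018300) = 10.998438
Multiply: SIL = 10 * 10.998438 = 109.98

109.98 dB


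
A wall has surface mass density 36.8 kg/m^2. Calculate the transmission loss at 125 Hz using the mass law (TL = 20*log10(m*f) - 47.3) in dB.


Given values:
  m = 36.8 kg/m^2, f = 125 Hz
Formula: TL = 20 * log10(m * f) - 47.3
Compute m * f = 36.8 * 125 = 4600.0
Compute log10(4600.0) = 3.662758
Compute 20 * 3.662758 = 73.2552
TL = 73.2552 - 47.3 = 25.96

25.96 dB


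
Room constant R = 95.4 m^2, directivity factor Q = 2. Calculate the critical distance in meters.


Given values:
  R = 95.4 m^2, Q = 2
Formula: d_c = 0.141 * sqrt(Q * R)
Compute Q * R = 2 * 95.4 = 190.8
Compute sqrt(190.8) = 13.813
d_c = 0.141 * 13.813 = 1.948

1.948 m


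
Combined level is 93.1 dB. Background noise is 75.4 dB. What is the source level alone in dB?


Given values:
  L_total = 93.1 dB, L_bg = 75.4 dB
Formula: L_source = 10 * log10(10^(L_total/10) - 10^(L_bg/10))
Convert to linear:
  10^(93.1/10) = 2041737944.6695
  10^(75.4/10) = 34673685.0453
Difference: 2041737944.6695 - 34673685.0453 = 2007064259.6242
L_source = 10 * log10(2007064259.6242) = 93.03

93.03 dB


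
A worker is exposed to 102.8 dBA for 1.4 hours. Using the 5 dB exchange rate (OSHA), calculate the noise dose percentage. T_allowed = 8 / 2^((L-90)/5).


Given values:
  L = 102.8 dBA, T = 1.4 hours
Formula: T_allowed = 8 / 2^((L - 90) / 5)
Compute exponent: (102.8 - 90) / 5 = 2.56
Compute 2^(2.56) = 5.897077
T_allowed = 8 / 5.897077 = 1.356604 hours
Dose = (T / T_allowed) * 100
Dose = (1.4 / 1.356604) * 100 = 103.2

103.2 %


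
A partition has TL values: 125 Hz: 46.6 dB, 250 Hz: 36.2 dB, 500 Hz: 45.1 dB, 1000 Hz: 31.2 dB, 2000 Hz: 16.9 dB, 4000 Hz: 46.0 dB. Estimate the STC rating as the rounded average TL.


Given TL values at each frequency:
  125 Hz: 46.6 dB
  250 Hz: 36.2 dB
  500 Hz: 45.1 dB
  1000 Hz: 31.2 dB
  2000 Hz: 16.9 dB
  4000 Hz: 46.0 dB
Formula: STC ~ round(average of TL values)
Sum = 46.6 + 36.2 + 45.1 + 31.2 + 16.9 + 46.0 = 222.0
Average = 222.0 / 6 = 37.0
Rounded: 37

37


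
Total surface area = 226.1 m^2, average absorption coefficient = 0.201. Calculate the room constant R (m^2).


Given values:
  S = 226.1 m^2, alpha = 0.201
Formula: R = S * alpha / (1 - alpha)
Numerator: 226.1 * 0.201 = 45.4461
Denominator: 1 - 0.201 = 0.799
R = 45.4461 / 0.799 = 56.88

56.88 m^2


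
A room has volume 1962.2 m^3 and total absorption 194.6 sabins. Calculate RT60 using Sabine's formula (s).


Given values:
  V = 1962.2 m^3
  A = 194.6 sabins
Formula: RT60 = 0.161 * V / A
Numerator: 0.161 * 1962.2 = 315.9142
RT60 = 315.9142 / 194.6 = 1.623

1.623 s


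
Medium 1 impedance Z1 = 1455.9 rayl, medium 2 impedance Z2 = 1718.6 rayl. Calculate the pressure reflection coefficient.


Given values:
  Z1 = 1455.9 rayl, Z2 = 1718.6 rayl
Formula: R = (Z2 - Z1) / (Z2 + Z1)
Numerator: Z2 - Z1 = 1718.6 - 1455.9 = 262.7
Denominator: Z2 + Z1 = 1718.6 + 1455.9 = 3174.5
R = 262.7 / 3174.5 = 0.0828

0.0828


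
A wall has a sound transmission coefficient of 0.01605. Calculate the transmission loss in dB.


Given values:
  tau = 0.01605
Formula: TL = 10 * log10(1 / tau)
Compute 1 / tau = 1 / 0.01605 = 62.3053
Compute log10(62.3053) = 1.794525
TL = 10 * 1.794525 = 17.95

17.95 dB


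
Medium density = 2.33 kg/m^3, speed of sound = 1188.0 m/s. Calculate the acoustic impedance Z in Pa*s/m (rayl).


Given values:
  rho = 2.33 kg/m^3
  c = 1188.0 m/s
Formula: Z = rho * c
Z = 2.33 * 1188.0
Z = 2768.04

2768.04 rayl


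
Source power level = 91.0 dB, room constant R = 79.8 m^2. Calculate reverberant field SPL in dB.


Given values:
  Lw = 91.0 dB, R = 79.8 m^2
Formula: SPL = Lw + 10 * log10(4 / R)
Compute 4 / R = 4 / 79.8 = 0.050125
Compute 10 * log10(0.050125) = -12.9995
SPL = 91.0 + (-12.9995) = 78.0

78.0 dB


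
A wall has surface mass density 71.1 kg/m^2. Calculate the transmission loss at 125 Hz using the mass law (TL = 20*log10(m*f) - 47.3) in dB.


Given values:
  m = 71.1 kg/m^2, f = 125 Hz
Formula: TL = 20 * log10(m * f) - 47.3
Compute m * f = 71.1 * 125 = 8887.5
Compute log10(8887.5) = 3.94878
Compute 20 * 3.94878 = 78.9756
TL = 78.9756 - 47.3 = 31.68

31.68 dB


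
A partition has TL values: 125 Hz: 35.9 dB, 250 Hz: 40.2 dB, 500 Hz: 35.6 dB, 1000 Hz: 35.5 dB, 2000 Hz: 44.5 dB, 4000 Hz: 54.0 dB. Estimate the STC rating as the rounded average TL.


Given TL values at each frequency:
  125 Hz: 35.9 dB
  250 Hz: 40.2 dB
  500 Hz: 35.6 dB
  1000 Hz: 35.5 dB
  2000 Hz: 44.5 dB
  4000 Hz: 54.0 dB
Formula: STC ~ round(average of TL values)
Sum = 35.9 + 40.2 + 35.6 + 35.5 + 44.5 + 54.0 = 245.7
Average = 245.7 / 6 = 40.95
Rounded: 41

41


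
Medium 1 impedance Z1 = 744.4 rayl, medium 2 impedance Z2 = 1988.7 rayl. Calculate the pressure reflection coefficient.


Given values:
  Z1 = 744.4 rayl, Z2 = 1988.7 rayl
Formula: R = (Z2 - Z1) / (Z2 + Z1)
Numerator: Z2 - Z1 = 1988.7 - 744.4 = 1244.3
Denominator: Z2 + Z1 = 1988.7 + 744.4 = 2733.1
R = 1244.3 / 2733.1 = 0.4553

0.4553


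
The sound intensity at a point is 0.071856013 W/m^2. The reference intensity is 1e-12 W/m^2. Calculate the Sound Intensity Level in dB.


Given values:
  I = 0.071856013 W/m^2
  I_ref = 1e-12 W/m^2
Formula: SIL = 10 * log10(I / I_ref)
Compute ratio: I / I_ref = 71856013000
Compute log10: log10(71856013000) = 10.856463
Multiply: SIL = 10 * 10.856463 = 108.56

108.56 dB


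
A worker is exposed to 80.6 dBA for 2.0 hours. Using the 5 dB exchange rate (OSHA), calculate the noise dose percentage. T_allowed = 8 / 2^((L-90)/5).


Given values:
  L = 80.6 dBA, T = 2.0 hours
Formula: T_allowed = 8 / 2^((L - 90) / 5)
Compute exponent: (80.6 - 90) / 5 = -1.88
Compute 2^(-1.88) = 0.271684
T_allowed = 8 / 0.271684 = 29.445974 hours
Dose = (T / T_allowed) * 100
Dose = (2.0 / 29.445974) * 100 = 6.79

6.79 %


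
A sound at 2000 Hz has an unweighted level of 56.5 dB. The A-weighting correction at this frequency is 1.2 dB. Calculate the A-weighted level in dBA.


Given values:
  SPL = 56.5 dB
  A-weighting at 2000 Hz = 1.2 dB
Formula: L_A = SPL + A_weight
L_A = 56.5 + (1.2)
L_A = 57.7

57.7 dBA


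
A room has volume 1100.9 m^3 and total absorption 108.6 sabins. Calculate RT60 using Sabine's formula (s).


Given values:
  V = 1100.9 m^3
  A = 108.6 sabins
Formula: RT60 = 0.161 * V / A
Numerator: 0.161 * 1100.9 = 177.2449
RT60 = 177.2449 / 108.6 = 1.632

1.632 s


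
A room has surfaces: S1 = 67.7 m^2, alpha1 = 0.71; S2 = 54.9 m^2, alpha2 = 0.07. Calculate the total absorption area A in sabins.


Given surfaces:
  Surface 1: 67.7 * 0.71 = 48.067
  Surface 2: 54.9 * 0.07 = 3.843
Formula: A = sum(Si * alpha_i)
A = 48.067 + 3.843
A = 51.91

51.91 sabins


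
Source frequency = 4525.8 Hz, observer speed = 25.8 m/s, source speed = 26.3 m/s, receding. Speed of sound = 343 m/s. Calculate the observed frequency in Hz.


Given values:
  f_s = 4525.8 Hz, v_o = 25.8 m/s, v_s = 26.3 m/s
  Direction: receding
Formula: f_o = f_s * (c - v_o) / (c + v_s)
Numerator: c - v_o = 343 - 25.8 = 317.2
Denominator: c + v_s = 343 + 26.3 = 369.3
f_o = 4525.8 * 317.2 / 369.3 = 3887.31

3887.31 Hz


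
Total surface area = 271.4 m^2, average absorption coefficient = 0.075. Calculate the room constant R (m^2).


Given values:
  S = 271.4 m^2, alpha = 0.075
Formula: R = S * alpha / (1 - alpha)
Numerator: 271.4 * 0.075 = 20.355
Denominator: 1 - 0.075 = 0.925
R = 20.355 / 0.925 = 22.01

22.01 m^2


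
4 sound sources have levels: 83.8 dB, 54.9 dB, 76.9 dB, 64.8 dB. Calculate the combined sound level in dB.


Formula: L_total = 10 * log10( sum(10^(Li/10)) )
  Source 1: 10^(83.8/10) = 239883291.9019
  Source 2: 10^(54.9/10) = 309029.5433
  Source 3: 10^(76.9/10) = 48977881.9368
  Source 4: 10^(64.8/10) = 3019951.7204
Sum of linear values = 292190155.1024
L_total = 10 * log10(292190155.1024) = 84.66

84.66 dB


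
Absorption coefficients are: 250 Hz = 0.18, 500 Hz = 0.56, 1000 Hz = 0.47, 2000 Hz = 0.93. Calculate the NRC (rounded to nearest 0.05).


Given values:
  a_250 = 0.18, a_500 = 0.56
  a_1000 = 0.47, a_2000 = 0.93
Formula: NRC = (a250 + a500 + a1000 + a2000) / 4
Sum = 0.18 + 0.56 + 0.47 + 0.93 = 2.14
NRC = 2.14 / 4 = 0.535
Rounded to nearest 0.05: 0.55

0.55


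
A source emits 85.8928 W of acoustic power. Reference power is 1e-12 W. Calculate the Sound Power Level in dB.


Given values:
  W = 85.8928 W
  W_ref = 1e-12 W
Formula: SWL = 10 * log10(W / W_ref)
Compute ratio: W / W_ref = 85892800000000
Compute log10: log10(85892800000000) = 13.933957
Multiply: SWL = 10 * 13.933957 = 139.34

139.34 dB


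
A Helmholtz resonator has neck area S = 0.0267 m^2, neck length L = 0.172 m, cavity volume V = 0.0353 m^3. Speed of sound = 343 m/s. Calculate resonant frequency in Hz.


Given values:
  S = 0.0267 m^2, L = 0.172 m, V = 0.0353 m^3, c = 343 m/s
Formula: f = (c / (2*pi)) * sqrt(S / (V * L))
Compute V * L = 0.0353 * 0.172 = 0.0060716
Compute S / (V * L) = 0.0267 / 0.0060716 = 4.3975
Compute sqrt(4.3975) = 2.097022
Compute c / (2*pi) = 343 / 6.283185 = 54.590148
f = 54.590148 * 2.097022 = 114.48

114.48 Hz


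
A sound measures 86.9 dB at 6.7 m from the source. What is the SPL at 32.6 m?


Given values:
  SPL1 = 86.9 dB, r1 = 6.7 m, r2 = 32.6 m
Formula: SPL2 = SPL1 - 20 * log10(r2 / r1)
Compute ratio: r2 / r1 = 32.6 / 6.7 = 4.8657
Compute log10: log10(4.8657) = 0.687145
Compute drop: 20 * 0.687145 = 13.7429
SPL2 = 86.9 - 13.7429 = 73.16

73.16 dB


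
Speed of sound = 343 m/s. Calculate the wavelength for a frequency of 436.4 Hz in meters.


Given values:
  c = 343 m/s, f = 436.4 Hz
Formula: lambda = c / f
lambda = 343 / 436.4
lambda = 0.786

0.786 m


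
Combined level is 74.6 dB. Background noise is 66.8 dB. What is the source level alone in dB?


Given values:
  L_total = 74.6 dB, L_bg = 66.8 dB
Formula: L_source = 10 * log10(10^(L_total/10) - 10^(L_bg/10))
Convert to linear:
  10^(74.6/10) = 28840315.0313
  10^(66.8/10) = 4786300.9232
Difference: 28840315.0313 - 4786300.9232 = 24054014.1081
L_source = 10 * log10(24054014.1081) = 73.81

73.81 dB


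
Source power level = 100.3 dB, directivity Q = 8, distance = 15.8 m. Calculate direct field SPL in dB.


Given values:
  Lw = 100.3 dB, Q = 8, r = 15.8 m
Formula: SPL = Lw + 10 * log10(Q / (4 * pi * r^2))
Compute 4 * pi * r^2 = 4 * pi * 15.8^2 = 3137.0688
Compute Q / denom = 8 / 3137.0688 = 0.00255015
Compute 10 * log10(0.00255015) = -25.9343
SPL = 100.3 + (-25.9343) = 74.37

74.37 dB


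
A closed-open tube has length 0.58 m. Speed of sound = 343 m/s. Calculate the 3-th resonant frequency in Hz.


Given values:
  Tube type: closed-open, L = 0.58 m, c = 343 m/s, n = 3
Formula: f_n = (2n - 1) * c / (4 * L)
Compute 2n - 1 = 2*3 - 1 = 5
Compute 4 * L = 4 * 0.58 = 2.32
f = 5 * 343 / 2.32
f = 739.22

739.22 Hz


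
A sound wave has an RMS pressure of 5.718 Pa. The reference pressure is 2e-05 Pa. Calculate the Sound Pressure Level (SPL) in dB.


Given values:
  p = 5.718 Pa
  p_ref = 2e-05 Pa
Formula: SPL = 20 * log10(p / p_ref)
Compute ratio: p / p_ref = 5.718 / 2e-05 = 285900
Compute log10: log10(285900) = 5.456214
Multiply: SPL = 20 * 5.456214 = 109.12

109.12 dB


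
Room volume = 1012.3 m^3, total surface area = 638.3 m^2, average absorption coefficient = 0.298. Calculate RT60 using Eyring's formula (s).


Given values:
  V = 1012.3 m^3, S = 638.3 m^2, alpha = 0.298
Formula: RT60 = 0.161 * V / (-S * ln(1 - alpha))
Compute ln(1 - 0.298) = ln(0.702) = -0.353822
Denominator: -638.3 * -0.353822 = 225.8446
Numerator: 0.161 * 1012.3 = 162.9803
RT60 = 162.9803 / 225.8446 = 0.722

0.722 s


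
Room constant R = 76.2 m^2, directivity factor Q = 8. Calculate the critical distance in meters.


Given values:
  R = 76.2 m^2, Q = 8
Formula: d_c = 0.141 * sqrt(Q * R)
Compute Q * R = 8 * 76.2 = 609.6
Compute sqrt(609.6) = 24.6901
d_c = 0.141 * 24.6901 = 3.481

3.481 m


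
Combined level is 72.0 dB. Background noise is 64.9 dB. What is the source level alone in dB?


Given values:
  L_total = 72.0 dB, L_bg = 64.9 dB
Formula: L_source = 10 * log10(10^(L_total/10) - 10^(L_bg/10))
Convert to linear:
  10^(72.0/10) = 15848931.9246
  10^(64.9/10) = 3090295.4325
Difference: 15848931.9246 - 3090295.4325 = 12758636.4921
L_source = 10 * log10(12758636.4921) = 71.06

71.06 dB


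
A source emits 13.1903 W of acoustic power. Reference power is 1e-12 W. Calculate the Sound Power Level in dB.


Given values:
  W = 13.1903 W
  W_ref = 1e-12 W
Formula: SWL = 10 * log10(W / W_ref)
Compute ratio: W / W_ref = 13190300000000
Compute log10: log10(13190300000000) = 13.120255
Multiply: SWL = 10 * 13.120255 = 131.2

131.2 dB
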